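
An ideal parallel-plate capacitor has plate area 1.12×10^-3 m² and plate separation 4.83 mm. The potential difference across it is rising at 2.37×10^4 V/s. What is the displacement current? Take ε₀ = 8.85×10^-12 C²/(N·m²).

E = V/d so dE/dt = (dV/dt)/d = 4.907×10^6 V/(m·s), and I_d = ε₀ A dE/dt = (8.85×10^-12)(1.12×10^-3)(4.907×10^6) = 4.86×10^-8 A.

4.86×10^-8 A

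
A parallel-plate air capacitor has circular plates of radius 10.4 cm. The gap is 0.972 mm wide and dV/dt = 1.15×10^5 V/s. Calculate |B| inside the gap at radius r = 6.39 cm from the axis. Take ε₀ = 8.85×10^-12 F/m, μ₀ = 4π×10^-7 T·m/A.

4.20×10^-11 T

I_d = C dV/dt with C = ε₀πR²/d = 3.094×10^-10 F, so I_d = (3.094×10^-10)(1.15×10^5) = 3.558×10^-5 A.
For r < R the Ampère–Maxwell law gives B(2πr) = μ₀ I_d (r²/R²), so B = μ₀ I_d r/(2πR²) = (4π×10^-7)(3.558×10^-5)(0.0639)/(2π·0.104²) = 4.20×10^-11 T.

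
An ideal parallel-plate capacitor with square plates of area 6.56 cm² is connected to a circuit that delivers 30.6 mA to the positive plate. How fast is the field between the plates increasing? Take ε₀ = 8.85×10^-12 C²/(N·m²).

By continuity, I_d in the gap equals the 30.6 mA flowing in the wire.
Inverting I_d = ε₀ A dE/dt gives dE/dt = 0.0306 / (8.85×10^-12 · 6.56×10^-4) = 5.27×10^12 V/(m·s).

5.27×10^12 V/(m·s)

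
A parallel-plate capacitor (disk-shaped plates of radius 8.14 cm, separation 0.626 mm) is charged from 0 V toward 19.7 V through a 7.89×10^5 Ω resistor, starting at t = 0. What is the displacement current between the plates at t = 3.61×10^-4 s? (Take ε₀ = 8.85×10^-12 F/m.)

C = ε₀A/d = (8.85×10^-12)(0.02082)/(6.26×10^-4) = 2.943×10^-10 F and τ = RC = 2.322×10^-4 s. I_d in the gap equals the RC charging current.
I_d(t) = (V₀/R) e^(−t/τ) = 2.497×10^-5 · e^(−1.555) = 5.27×10^-6 A.

5.27×10^-6 A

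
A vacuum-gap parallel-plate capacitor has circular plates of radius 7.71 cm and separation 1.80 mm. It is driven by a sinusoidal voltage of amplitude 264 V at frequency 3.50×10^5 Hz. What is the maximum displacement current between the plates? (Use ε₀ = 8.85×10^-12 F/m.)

0.0533 A

(dE/dt)_max = V₀ω/d = 3.225×10^11 V/(m·s); ω = 2πf = 2.199×10^6 rad/s.
I_d,max = ε₀ A (dE/dt)_max = (8.85×10^-12)(0.01867)(3.225×10^11) = 0.0533 A.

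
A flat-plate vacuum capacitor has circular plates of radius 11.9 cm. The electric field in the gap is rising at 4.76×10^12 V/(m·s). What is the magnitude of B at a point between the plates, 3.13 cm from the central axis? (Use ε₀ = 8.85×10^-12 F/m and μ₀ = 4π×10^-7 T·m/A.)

Through the whole plate area (πR² = 0.04449 m²), I_d = ε₀ πR² dE/dt = 1.874 A.
∮B·dl = μ₀ I_d,enc with I_d,enc = I_d r²/R² = 0.1296 A; so B = μ₀ I_d,enc/(2πr) = 8.28×10^-7 T.

8.28×10^-7 T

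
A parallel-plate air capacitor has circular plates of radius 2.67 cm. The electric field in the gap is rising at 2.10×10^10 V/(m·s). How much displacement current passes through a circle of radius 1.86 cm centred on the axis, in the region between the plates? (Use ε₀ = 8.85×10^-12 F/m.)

2.02×10^-4 A

I_d = ε₀ dΦ_E/dt = ε₀ πR² (dE/dt) = (8.85×10^-12)(2.240×10^-3)(2.10×10^10) = 4.163×10^-4 A through the full plate area.
Through an area πr² the displacement current is I_d·(πr²/πR²) = I_d (r/R)² = 2.02×10^-4 A.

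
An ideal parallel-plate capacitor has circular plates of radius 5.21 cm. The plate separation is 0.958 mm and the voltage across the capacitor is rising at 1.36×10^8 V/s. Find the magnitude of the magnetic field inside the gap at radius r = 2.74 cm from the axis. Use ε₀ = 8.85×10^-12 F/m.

2.16×10^-8 T

With E = V/d, dE/dt = 1.420×10^11 V/(m·s) and πR² = 8.528×10^-3 m², giving I_d = ε₀ πR² dE/dt = 0.01072 A.
An Ampèrian loop of radius r encloses a fraction (r/R)² of I_d. Then B·2πr = μ₀ I_d (r/R)², giving B = μ₀ I_d r/(2πR²) = 2.16×10^-8 T.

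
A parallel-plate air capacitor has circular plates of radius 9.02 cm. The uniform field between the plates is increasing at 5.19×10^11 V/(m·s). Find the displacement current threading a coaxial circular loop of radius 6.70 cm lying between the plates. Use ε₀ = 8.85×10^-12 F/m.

0.0648 A

I_d = ε₀ dΦ_E/dt = ε₀ πR² (dE/dt) = (8.85×10^-12)(0.02556)(5.19×10^11) = 0.1174 A through the full plate area.
Through an area πr² the displacement current is I_d·(πr²/πR²) = I_d (r/R)² = 0.0648 A.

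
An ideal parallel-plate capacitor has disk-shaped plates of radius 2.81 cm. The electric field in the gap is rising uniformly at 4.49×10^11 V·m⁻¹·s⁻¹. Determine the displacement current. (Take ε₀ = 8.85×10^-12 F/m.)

9.86×10^-3 A

I_d = ε₀ A (dE/dt) = (8.85×10^-12)(2.481×10^-3 m²)(4.49×10^11) = 9.86×10^-3 A.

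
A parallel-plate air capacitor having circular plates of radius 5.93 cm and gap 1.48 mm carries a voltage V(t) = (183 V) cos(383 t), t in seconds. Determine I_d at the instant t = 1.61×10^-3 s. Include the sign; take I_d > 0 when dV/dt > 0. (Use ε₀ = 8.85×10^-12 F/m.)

C = ε₀A/d = (8.85×10^-12)(0.01105)/(1.48×10^-3) = 6.608×10^-11 F. dV/dt = V₀ω·−sin(ωt); at ωt = 0.61663 rad this factor is -0.5783.
I_d = C dV/dt = (6.608×10^-11)(183)(383)(-0.5783) = -2.68×10^-6 A.

-2.68×10^-6 A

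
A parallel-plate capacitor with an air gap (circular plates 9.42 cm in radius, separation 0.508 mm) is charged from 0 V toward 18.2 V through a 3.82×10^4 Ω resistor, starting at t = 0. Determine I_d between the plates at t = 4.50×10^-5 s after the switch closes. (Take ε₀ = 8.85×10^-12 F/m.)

4.21×10^-5 A

With C = ε₀A/d = (8.85×10^-12)(0.02788)/(5.08×10^-4) = 4.857×10^-10 F, the time constant is τ = RC = 1.855×10^-5 s, so t/τ = 2.426 and e^(−t/τ) = 0.08839.
I_d = I_cond = (V₀/R) e^(−t/τ) = (4.764×10^-4)(0.08839) = 4.21×10^-5 A.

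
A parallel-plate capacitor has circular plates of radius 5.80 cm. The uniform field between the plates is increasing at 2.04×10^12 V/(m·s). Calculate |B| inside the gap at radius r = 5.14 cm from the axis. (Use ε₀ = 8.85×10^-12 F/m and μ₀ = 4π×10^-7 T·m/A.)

Total displacement current: I_d = ε₀(πR²)(dE/dt) = (8.85×10^-12)(0.01057)(2.04×10^12) = 0.1908 A.
∮B·dl = μ₀ I_d,enc with I_d,enc = I_d r²/R² = 0.1498 A; so B = μ₀ I_d,enc/(2πr) = 5.83×10^-7 T.

5.83×10^-7 T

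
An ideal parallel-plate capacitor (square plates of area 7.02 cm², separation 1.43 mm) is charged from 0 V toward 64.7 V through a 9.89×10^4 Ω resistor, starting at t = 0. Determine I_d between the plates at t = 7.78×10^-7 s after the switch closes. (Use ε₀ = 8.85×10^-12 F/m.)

C = ε₀A/d = (8.85×10^-12)(7.02×10^-4)/(1.43×10^-3) = 4.345×10^-12 F and τ = RC = 4.297×10^-7 s. I_d in the gap equals the RC charging current.
I_d(t) = (V₀/R) e^(−t/τ) = 6.542×10^-4 · e^(−1.811) = 1.07×10^-4 A.

1.07×10^-4 A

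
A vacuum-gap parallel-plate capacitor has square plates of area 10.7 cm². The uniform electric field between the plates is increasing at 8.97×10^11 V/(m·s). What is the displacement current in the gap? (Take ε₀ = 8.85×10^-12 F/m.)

8.49×10^-3 A

The displacement current is ε₀ times dΦ_E/dt = ε₀ A dE/dt = (8.85×10^-12)(1.07×10^-3)(8.97×10^11) = 8.49×10^-3 A.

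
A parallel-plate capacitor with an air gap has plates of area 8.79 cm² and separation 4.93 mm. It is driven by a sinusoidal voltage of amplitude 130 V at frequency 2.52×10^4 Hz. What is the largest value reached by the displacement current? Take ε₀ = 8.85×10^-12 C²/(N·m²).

(dE/dt)_max = V₀ω/d = 4.174×10^9 V/(m·s); ω = 2πf = 1.583×10^5 rad/s.
I_d,max = ε₀ A (dE/dt)_max = (8.85×10^-12)(8.79×10^-4)(4.174×10^9) = 3.25×10^-5 A.

3.25×10^-5 A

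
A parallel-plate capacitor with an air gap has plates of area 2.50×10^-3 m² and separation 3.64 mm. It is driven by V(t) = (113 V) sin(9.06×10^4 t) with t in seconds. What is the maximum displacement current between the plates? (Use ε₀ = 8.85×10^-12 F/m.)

6.22×10^-5 A

(dE/dt)_max = V₀ω/d = 2.813×10^9 V/(m·s); ω = 9.06×10^4 rad/s.
I_d,max = ε₀ A (dE/dt)_max = (8.85×10^-12)(2.50×10^-3)(2.813×10^9) = 6.22×10^-5 A.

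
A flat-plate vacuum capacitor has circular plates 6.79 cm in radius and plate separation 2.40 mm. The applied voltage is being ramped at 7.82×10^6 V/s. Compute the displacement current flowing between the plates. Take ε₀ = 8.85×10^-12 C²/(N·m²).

The field between the plates is E = V/d, so dE/dt = (7.82×10^6)/(2.40×10^-3 m) = 3.258×10^9 V/(m·s).
I_d = ε₀ A (dE/dt) = (8.85×10^-12)(0.01448)(3.258×10^9) = 4.18×10^-4 A.

4.18×10^-4 A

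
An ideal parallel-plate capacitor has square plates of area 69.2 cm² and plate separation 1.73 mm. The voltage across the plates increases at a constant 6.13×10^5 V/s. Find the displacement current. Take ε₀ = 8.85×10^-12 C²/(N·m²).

The displacement current equals the charging current C dV/dt. With C = ε₀A/d = (8.85×10^-12)(6.92×10^-3)/(1.73×10^-3) = 3.540×10^-11 F, I_d = (3.540×10^-11)(6.13×10^5) = 2.17×10^-5 A.

2.17×10^-5 A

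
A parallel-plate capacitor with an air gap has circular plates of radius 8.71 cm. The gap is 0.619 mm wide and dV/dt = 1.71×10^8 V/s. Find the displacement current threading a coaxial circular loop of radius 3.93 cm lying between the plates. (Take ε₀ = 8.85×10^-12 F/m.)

0.0119 A

I_d = C dV/dt with C = ε₀πR²/d = 3.407×10^-10 F, so I_d = (3.407×10^-10)(1.71×10^8) = 0.05826 A.
The field is uniform, so I_d,enc = I_d (r/R)² = (0.05826)(3.93/8.71)² = 0.0119 A.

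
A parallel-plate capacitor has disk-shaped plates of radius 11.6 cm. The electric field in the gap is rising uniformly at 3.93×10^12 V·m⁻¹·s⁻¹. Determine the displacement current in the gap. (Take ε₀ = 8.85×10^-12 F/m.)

1.47 A

The displacement current is ε₀ times dΦ_E/dt = ε₀ A dE/dt = (8.85×10^-12)(0.04227)(3.93×10^12) = 1.47 A.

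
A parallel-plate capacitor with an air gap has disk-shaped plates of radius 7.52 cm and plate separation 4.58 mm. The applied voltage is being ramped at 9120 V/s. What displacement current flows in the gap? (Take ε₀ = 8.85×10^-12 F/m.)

3.13×10^-7 A

The displacement current equals the charging current C dV/dt. With C = ε₀A/d = (8.85×10^-12)(0.01777)/(4.58×10^-3) = 3.434×10^-11 F, I_d = (3.434×10^-11)(9120) = 3.13×10^-7 A.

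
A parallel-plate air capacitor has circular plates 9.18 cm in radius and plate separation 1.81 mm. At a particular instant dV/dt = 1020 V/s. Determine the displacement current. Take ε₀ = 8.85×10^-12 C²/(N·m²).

1.32×10^-7 A

The field between the plates is E = V/d, so dE/dt = (1020)/(1.81×10^-3 m) = 5.635×10^5 V/(m·s).
I_d = ε₀ A (dE/dt) = (8.85×10^-12)(0.02647)(5.635×10^5) = 1.32×10^-7 A.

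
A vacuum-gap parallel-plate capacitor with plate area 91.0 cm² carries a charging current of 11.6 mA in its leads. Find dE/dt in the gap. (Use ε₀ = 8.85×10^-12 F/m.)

The displacement current between the plates equals the conduction current, I_d = 11.6 mA.
Since I_d = ε₀ A dE/dt, dE/dt = I_d/(ε₀A) = (0.0116)/((8.85×10^-12)(9.10×10^-3)) = 1.44×10^11 V/(m·s).

1.44×10^11 V/(m·s)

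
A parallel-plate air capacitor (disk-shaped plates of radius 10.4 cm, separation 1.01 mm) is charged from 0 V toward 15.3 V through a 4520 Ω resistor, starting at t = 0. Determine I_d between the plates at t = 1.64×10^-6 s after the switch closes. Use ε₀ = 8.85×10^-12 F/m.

C = ε₀A/d = (8.85×10^-12)(0.03398)/(1.01×10^-3) = 2.977×10^-10 F and τ = RC = 1.346×10^-6 s. I_d in the gap equals the RC charging current.
I_d(t) = (V₀/R) e^(−t/τ) = 3.385×10^-3 · e^(−1.218) = 1.00×10^-3 A.

1.00×10^-3 A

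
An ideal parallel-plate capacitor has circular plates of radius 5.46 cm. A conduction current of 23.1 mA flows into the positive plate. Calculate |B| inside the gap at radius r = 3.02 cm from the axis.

No conduction current crosses the gap, so I_d there equals the 0.0231 A in the leads.
∮B·dl = μ₀ I_d,enc with I_d,enc = I_d r²/R² = 7.067×10^-3 A; so B = μ₀ I_d,enc/(2πr) = 4.68×10^-8 T.

4.68×10^-8 T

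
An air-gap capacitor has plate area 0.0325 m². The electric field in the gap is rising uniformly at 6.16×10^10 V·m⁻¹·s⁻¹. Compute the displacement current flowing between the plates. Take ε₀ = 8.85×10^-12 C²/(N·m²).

I_d = ε₀ A (dE/dt) = (8.85×10^-12)(0.0325 m²)(6.16×10^10) = 0.0177 A.

0.0177 A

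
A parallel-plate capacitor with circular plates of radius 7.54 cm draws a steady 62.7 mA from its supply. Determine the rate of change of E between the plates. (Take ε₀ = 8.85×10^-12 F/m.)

3.97×10^11 V/(m·s)

Charge continuity gives I_d = I = 0.0627 A between the plates.
Inverting I_d = ε₀ A dE/dt gives dE/dt = 0.0627 / (8.85×10^-12 · 0.01786) = 3.97×10^11 V/(m·s).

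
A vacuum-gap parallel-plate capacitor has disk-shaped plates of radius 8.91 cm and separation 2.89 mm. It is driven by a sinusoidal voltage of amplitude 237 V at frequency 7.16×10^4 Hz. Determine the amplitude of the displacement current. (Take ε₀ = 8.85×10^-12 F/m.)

C = ε₀A/d = (8.85×10^-12)(0.02494)/(2.89×10^-3) = 7.637×10^-11 F; ω = 2πf = 4.499×10^5 rad/s.
I_d = C dV/dt, so |I_d|_max = C V₀ ω = (7.637×10^-11)(237)(4.499×10^5) = 8.14×10^-3 A.

8.14×10^-3 A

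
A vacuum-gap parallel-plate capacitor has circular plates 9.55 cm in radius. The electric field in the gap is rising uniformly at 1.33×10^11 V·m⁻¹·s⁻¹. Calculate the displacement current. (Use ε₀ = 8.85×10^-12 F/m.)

I_d = ε₀ A (dE/dt) = (8.85×10^-12)(0.02865 m²)(1.33×10^11) = 0.0337 A.

0.0337 A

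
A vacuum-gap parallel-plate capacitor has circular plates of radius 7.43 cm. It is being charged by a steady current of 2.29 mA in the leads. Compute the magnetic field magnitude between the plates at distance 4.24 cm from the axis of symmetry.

3.52×10^-9 T

No conduction current crosses the gap, so I_d there equals the 2.29×10^-3 A in the leads.
An Ampèrian loop of radius r encloses a fraction (r/R)² of I_d. Then B·2πr = μ₀ I_d (r/R)², giving B = μ₀ I_d r/(2πR²) = 3.52×10^-9 T.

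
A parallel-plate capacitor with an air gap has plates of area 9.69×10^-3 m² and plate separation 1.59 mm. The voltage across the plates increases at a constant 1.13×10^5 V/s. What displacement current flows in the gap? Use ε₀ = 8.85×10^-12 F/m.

C = ε₀A/d = (8.85×10^-12)(9.69×10^-3)/(1.59×10^-3) = 5.393×10^-11 F.
I_d = C dV/dt = (5.393×10^-11)(1.13×10^5) = 6.09×10^-6 A.

6.09×10^-6 A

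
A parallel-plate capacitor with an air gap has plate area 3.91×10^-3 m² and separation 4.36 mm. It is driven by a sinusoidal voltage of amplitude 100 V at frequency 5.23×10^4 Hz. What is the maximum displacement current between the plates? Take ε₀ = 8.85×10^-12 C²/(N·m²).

2.61×10^-4 A

C = ε₀A/d = (8.85×10^-12)(3.91×10^-3)/(4.36×10^-3) = 7.937×10^-12 F; ω = 2πf = 3.286×10^5 rad/s.
I_d = C dV/dt, so |I_d|_max = C V₀ ω = (7.937×10^-12)(100)(3.286×10^5) = 2.61×10^-4 A.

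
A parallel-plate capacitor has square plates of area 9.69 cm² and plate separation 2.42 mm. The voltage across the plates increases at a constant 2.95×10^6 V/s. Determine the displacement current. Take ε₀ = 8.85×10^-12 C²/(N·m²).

1.05×10^-5 A

E = V/d so dE/dt = (dV/dt)/d = 1.219×10^9 V/(m·s), and I_d = ε₀ A dE/dt = (8.85×10^-12)(9.69×10^-4)(1.219×10^9) = 1.05×10^-5 A.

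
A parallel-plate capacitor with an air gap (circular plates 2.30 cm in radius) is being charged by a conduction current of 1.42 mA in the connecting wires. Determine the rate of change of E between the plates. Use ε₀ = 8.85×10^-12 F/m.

The displacement current between the plates equals the conduction current, I_d = 1.42 mA.
Inverting I_d = ε₀ A dE/dt gives dE/dt = 1.42×10^-3 / (8.85×10^-12 · 1.662×10^-3) = 9.65×10^10 V/(m·s).

9.65×10^10 V/(m·s)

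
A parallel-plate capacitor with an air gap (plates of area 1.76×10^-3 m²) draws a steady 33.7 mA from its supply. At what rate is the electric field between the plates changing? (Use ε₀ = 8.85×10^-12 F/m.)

By continuity, I_d in the gap equals the 33.7 mA flowing in the wire.
Since I_d = ε₀ A dE/dt, dE/dt = I_d/(ε₀A) = (0.0337)/((8.85×10^-12)(1.76×10^-3)) = 2.16×10^12 V/(m·s).

2.16×10^12 V/(m·s)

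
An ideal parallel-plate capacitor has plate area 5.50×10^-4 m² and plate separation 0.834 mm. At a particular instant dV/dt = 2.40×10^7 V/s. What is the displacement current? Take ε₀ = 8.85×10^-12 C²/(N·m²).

1.40×10^-4 A

E = V/d so dE/dt = (dV/dt)/d = 2.878×10^10 V/(m·s), and I_d = ε₀ A dE/dt = (8.85×10^-12)(5.50×10^-4)(2.878×10^10) = 1.40×10^-4 A.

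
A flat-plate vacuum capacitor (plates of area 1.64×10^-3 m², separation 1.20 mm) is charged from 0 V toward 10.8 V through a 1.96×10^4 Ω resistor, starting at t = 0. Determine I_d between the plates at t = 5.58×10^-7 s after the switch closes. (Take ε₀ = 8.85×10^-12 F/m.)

C = ε₀A/d = (8.85×10^-12)(1.64×10^-3)/(1.20×10^-3) = 1.210×10^-11 F, so τ = RC = 2.372×10^-7 s.
The conduction current is I(t) = (V₀/R) e^(−t/τ), and the displacement current between the plates equals it.
t/τ = 2.352; I_d = (10.8/1.96×10^4) · e^(−2.352) = (5.510×10^-4)(0.09518) = 5.24×10^-5 A.

5.24×10^-5 A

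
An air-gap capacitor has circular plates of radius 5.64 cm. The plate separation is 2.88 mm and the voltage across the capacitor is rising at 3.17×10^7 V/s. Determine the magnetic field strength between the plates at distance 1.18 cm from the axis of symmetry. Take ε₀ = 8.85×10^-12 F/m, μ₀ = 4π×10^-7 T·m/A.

7.22×10^-10 T

With E = V/d, dE/dt = 1.101×10^10 V/(m·s) and πR² = 9.993×10^-3 m², giving I_d = ε₀ πR² dE/dt = 9.737×10^-4 A.
An Ampèrian loop of radius r encloses a fraction (r/R)² of I_d. Then B·2πr = μ₀ I_d (r/R)², giving B = μ₀ I_d r/(2πR²) = 7.22×10^-10 T.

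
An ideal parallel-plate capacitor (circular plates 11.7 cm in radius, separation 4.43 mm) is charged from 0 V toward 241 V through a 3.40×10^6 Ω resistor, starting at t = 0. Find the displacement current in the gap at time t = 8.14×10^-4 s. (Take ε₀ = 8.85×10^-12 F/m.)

4.37×10^-6 A

With C = ε₀A/d = (8.85×10^-12)(0.04301)/(4.43×10^-3) = 8.592×10^-11 F, the time constant is τ = RC = 2.921×10^-4 s, so t/τ = 2.787 and e^(−t/τ) = 0.06161.
I_d = I_cond = (V₀/R) e^(−t/τ) = (7.088×10^-5)(0.06161) = 4.37×10^-6 A.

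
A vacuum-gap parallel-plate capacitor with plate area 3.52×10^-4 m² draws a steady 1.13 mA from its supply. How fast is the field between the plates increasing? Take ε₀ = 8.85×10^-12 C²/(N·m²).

Charge continuity gives I_d = I = 1.13×10^-3 A between the plates.
Inverting I_d = ε₀ A dE/dt gives dE/dt = 1.13×10^-3 / (8.85×10^-12 · 3.52×10^-4) = 3.63×10^11 V/(m·s).

3.63×10^11 V/(m·s)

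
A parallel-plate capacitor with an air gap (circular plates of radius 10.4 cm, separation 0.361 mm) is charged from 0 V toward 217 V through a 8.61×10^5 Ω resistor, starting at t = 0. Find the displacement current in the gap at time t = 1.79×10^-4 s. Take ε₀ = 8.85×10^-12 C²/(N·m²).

1.96×10^-4 A

C = ε₀A/d = (8.85×10^-12)(0.03398)/(3.61×10^-4) = 8.330×10^-10 F, so τ = RC = 7.172×10^-4 s.
The conduction current is I(t) = (V₀/R) e^(−t/τ), and the displacement current between the plates equals it.
t/τ = 0.2496; I_d = (217/8.61×10^5) · e^(−0.2496) = (2.520×10^-4)(0.7791) = 1.96×10^-4 A.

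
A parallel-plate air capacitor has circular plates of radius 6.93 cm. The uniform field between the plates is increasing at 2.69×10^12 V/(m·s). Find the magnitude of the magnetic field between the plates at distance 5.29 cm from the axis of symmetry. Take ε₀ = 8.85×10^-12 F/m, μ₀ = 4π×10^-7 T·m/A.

7.91×10^-7 T

Through the whole plate area (πR² = 0.01509 m²), I_d = ε₀ πR² dE/dt = 0.3592 A.
An Ampèrian loop of radius r encloses a fraction (r/R)² of I_d. Then B·2πr = μ₀ I_d (r/R)², giving B = μ₀ I_d r/(2πR²) = 7.91×10^-7 T.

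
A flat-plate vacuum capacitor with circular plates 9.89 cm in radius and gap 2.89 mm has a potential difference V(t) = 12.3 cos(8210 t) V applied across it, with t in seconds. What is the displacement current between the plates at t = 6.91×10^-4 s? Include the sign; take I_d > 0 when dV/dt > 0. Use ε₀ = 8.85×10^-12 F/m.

C = ε₀A/d = (8.85×10^-12)(0.03073)/(2.89×10^-3) = 9.410×10^-11 F. dV/dt = V₀ω·−sin(ωt); at ωt = 5.67311 rad this factor is 0.5729.
I_d = C dV/dt = (9.410×10^-11)(12.3)(8210)(0.5729) = 5.44×10^-6 A.

5.44×10^-6 A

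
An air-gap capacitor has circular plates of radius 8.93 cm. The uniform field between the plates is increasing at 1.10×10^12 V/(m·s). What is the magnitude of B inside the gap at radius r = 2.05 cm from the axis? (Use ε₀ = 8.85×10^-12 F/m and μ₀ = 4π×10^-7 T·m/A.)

1.25×10^-7 T

Through the whole plate area (πR² = 0.02505 m²), I_d = ε₀ πR² dE/dt = 0.2439 A.
For r < R the Ampère–Maxwell law gives B(2πr) = μ₀ I_d (r²/R²), so B = μ₀ I_d r/(2πR²) = (4π×10^-7)(0.2439)(0.0205)/(2π·0.0893²) = 1.25×10^-7 T.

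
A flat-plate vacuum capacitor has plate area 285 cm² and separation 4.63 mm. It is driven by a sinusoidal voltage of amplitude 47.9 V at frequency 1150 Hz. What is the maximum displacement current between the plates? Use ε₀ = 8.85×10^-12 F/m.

(dE/dt)_max = V₀ω/d = 7.476×10^7 V/(m·s); ω = 2πf = 7226 rad/s.
I_d,max = ε₀ A (dE/dt)_max = (8.85×10^-12)(0.0285)(7.476×10^7) = 1.89×10^-5 A.

1.89×10^-5 A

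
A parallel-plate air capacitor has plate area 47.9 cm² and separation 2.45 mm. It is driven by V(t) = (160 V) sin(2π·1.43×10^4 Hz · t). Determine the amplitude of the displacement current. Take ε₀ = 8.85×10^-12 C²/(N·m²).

The displacement current equals the conduction current C dV/dt, which peaks at C V₀ ω.
With C = ε₀A/d = (8.85×10^-12)(4.79×10^-3)/(2.45×10^-3) = 1.730×10^-11 F and ω = 2πf = 8.985×10^4 rad/s, I_d,max = (1.730×10^-11)(160)(8.985×10^4) = 2.49×10^-4 A.

2.49×10^-4 A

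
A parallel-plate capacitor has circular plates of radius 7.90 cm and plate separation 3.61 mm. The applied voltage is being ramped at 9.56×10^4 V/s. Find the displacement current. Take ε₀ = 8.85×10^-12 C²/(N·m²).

The displacement current equals the charging current C dV/dt. With C = ε₀A/d = (8.85×10^-12)(0.01961)/(3.61×10^-3) = 4.807×10^-11 F, I_d = (4.807×10^-11)(9.56×10^4) = 4.60×10^-6 A.

4.60×10^-6 A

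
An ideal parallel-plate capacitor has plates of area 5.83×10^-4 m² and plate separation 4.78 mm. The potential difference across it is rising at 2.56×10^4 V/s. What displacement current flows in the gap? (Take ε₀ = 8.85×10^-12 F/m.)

The field between the plates is E = V/d, so dE/dt = (2.56×10^4)/(4.78×10^-3 m) = 5.356×10^6 V/(m·s).
I_d = ε₀ A (dE/dt) = (8.85×10^-12)(5.83×10^-4)(5.356×10^6) = 2.76×10^-8 A.

2.76×10^-8 A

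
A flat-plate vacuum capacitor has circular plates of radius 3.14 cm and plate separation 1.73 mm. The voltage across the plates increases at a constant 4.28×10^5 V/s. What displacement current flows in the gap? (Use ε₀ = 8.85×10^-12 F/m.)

6.78×10^-6 A

The field between the plates is E = V/d, so dE/dt = (4.28×10^5)/(1.73×10^-3 m) = 2.474×10^8 V/(m·s).
I_d = ε₀ A (dE/dt) = (8.85×10^-12)(3.097×10^-3)(2.474×10^8) = 6.78×10^-6 A.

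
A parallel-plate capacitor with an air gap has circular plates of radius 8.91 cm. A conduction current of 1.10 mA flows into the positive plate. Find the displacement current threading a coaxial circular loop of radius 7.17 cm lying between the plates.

7.12×10^-4 A

No conduction current crosses the gap, so I_d there equals the 1.10×10^-3 A in the leads.
The field is uniform, so I_d,enc = I_d (r/R)² = (1.10×10^-3)(7.17/8.91)² = 7.12×10^-4 A.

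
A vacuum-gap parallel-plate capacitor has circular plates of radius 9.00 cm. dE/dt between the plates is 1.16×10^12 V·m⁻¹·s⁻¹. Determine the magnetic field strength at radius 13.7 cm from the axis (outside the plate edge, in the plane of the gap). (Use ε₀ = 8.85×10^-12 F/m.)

3.81×10^-7 T

I_d = ε₀ dΦ_E/dt = ε₀ πR² (dE/dt) = (8.85×10^-12)(0.02545)(1.16×10^12) = 0.2613 A through the full plate area.
With r > R the enclosed displacement current is the full I_d; B = μ₀ I_d / (2πr) = 3.81×10^-7 T.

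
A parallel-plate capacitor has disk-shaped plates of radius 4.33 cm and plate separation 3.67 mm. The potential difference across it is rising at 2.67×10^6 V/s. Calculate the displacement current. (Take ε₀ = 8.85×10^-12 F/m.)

The displacement current equals the charging current C dV/dt. With C = ε₀A/d = (8.85×10^-12)(5.890×10^-3)/(3.67×10^-3) = 1.420×10^-11 F, I_d = (1.420×10^-11)(2.67×10^6) = 3.79×10^-5 A.

3.79×10^-5 A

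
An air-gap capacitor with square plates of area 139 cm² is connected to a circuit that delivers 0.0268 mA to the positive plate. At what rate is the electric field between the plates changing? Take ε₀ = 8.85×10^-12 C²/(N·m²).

2.18×10^8 V/(m·s)

The displacement current between the plates equals the conduction current, I_d = 0.0268 mA.
Since I_d = ε₀ A dE/dt, dE/dt = I_d/(ε₀A) = (2.68×10^-5)/((8.85×10^-12)(0.0139)) = 2.18×10^8 V/(m·s).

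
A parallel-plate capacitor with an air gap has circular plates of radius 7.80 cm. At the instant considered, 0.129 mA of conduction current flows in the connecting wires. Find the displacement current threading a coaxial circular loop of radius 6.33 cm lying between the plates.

By continuity the displacement current in the gap matches the conduction current: I_d = 1.29×10^-4 A.
Through an area πr² the displacement current is I_d·(πr²/πR²) = I_d (r/R)² = 8.50×10^-5 A.

8.50×10^-5 A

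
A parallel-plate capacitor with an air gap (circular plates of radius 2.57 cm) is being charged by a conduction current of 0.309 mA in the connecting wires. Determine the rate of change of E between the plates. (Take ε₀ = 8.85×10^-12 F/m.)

1.68×10^10 V/(m·s)

The displacement current between the plates equals the conduction current, I_d = 0.309 mA.
Then dE/dt = I_d/(ε₀A) = 1.68×10^10 V/(m·s).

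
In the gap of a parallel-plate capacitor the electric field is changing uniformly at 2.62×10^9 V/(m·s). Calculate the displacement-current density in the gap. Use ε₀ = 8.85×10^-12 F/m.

0.0232 A/m²

J_d = ε₀ ∂E/∂t, so J_d = 0.0232 A/m².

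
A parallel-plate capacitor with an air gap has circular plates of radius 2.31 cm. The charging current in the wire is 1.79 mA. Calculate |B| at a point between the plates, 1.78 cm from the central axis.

Between the plates the displacement current equals the wire current: I_d = 1.79 mA = 1.79×10^-3 A.
∮B·dl = μ₀ I_d,enc with I_d,enc = I_d r²/R² = 1.063×10^-3 A; so B = μ₀ I_d,enc/(2πr) = 1.19×10^-8 T.

1.19×10^-8 T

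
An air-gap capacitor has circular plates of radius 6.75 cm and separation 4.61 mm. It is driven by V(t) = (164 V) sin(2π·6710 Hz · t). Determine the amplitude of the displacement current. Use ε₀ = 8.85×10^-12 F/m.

1.90×10^-4 A

The displacement current equals the conduction current C dV/dt, which peaks at C V₀ ω.
With C = ε₀A/d = (8.85×10^-12)(0.01431)/(4.61×10^-3) = 2.747×10^-11 F and ω = 2πf = 4.216×10^4 rad/s, I_d,max = (2.747×10^-11)(164)(4.216×10^4) = 1.90×10^-4 A.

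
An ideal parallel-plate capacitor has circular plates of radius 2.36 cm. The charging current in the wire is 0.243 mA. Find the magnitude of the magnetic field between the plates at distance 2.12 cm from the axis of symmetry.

1.85×10^-9 T

Between the plates the displacement current equals the wire current: I_d = 0.243 mA = 2.43×10^-4 A.
For r < R the Ampère–Maxwell law gives B(2πr) = μ₀ I_d (r²/R²), so B = μ₀ I_d r/(2πR²) = (4π×10^-7)(2.43×10^-4)(0.0212)/(2π·0.0236²) = 1.85×10^-9 T.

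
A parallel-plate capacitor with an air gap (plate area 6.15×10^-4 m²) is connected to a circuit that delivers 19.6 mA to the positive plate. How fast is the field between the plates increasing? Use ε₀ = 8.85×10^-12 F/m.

By continuity, I_d in the gap equals the 19.6 mA flowing in the wire.
Inverting I_d = ε₀ A dE/dt gives dE/dt = 0.0196 / (8.85×10^-12 · 6.15×10^-4) = 3.60×10^12 V/(m·s).

3.60×10^12 V/(m·s)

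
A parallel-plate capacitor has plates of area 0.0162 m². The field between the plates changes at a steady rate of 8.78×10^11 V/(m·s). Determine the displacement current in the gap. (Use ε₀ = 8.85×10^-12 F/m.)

0.126 A

I_d = ε₀ A (dE/dt) = (8.85×10^-12)(0.0162 m²)(8.78×10^11) = 0.126 A.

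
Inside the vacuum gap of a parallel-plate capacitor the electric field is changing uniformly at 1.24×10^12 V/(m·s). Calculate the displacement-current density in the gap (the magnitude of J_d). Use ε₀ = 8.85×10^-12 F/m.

J_d = ε₀ dE/dt = (8.85×10^-12)(1.24×10^12) = 11.0 A/m².

11.0 A/m²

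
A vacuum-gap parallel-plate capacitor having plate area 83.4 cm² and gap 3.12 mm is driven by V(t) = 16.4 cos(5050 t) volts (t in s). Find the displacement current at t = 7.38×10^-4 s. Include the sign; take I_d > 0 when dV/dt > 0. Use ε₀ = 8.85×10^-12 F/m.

dV/dt = (16.4)(5050)·−sin(3.7269) = 4.575×10^4 V/s.
I_d = C dV/dt with C = ε₀A/d = (8.85×10^-12)(8.34×10^-3)/(3.12×10^-3) = 2.366×10^-11 F, so I_d = (2.366×10^-11)(4.575×10^4) = 1.08×10^-6 A.

1.08×10^-6 A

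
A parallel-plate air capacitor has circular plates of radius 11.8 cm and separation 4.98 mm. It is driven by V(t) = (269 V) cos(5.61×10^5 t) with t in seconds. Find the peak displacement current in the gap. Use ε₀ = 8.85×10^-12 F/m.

C = ε₀A/d = (8.85×10^-12)(0.04374)/(4.98×10^-3) = 7.773×10^-11 F; ω = 5.61×10^5 rad/s.
I_d = C dV/dt, so |I_d|_max = C V₀ ω = (7.773×10^-11)(269)(5.61×10^5) = 0.0117 A.

0.0117 A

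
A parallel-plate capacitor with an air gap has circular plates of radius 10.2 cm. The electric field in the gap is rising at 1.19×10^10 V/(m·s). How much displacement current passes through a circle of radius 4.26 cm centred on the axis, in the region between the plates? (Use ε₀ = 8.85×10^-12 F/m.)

I_d = ε₀ dΦ_E/dt = ε₀ πR² (dE/dt) = (8.85×10^-12)(0.03269)(1.19×10^10) = 3.443×10^-3 A through the full plate area.
Since J_d is uniform, the enclosed fraction is (r/R)² = 0.1744, giving I_d,enc = 6.00×10^-4 A.

6.00×10^-4 A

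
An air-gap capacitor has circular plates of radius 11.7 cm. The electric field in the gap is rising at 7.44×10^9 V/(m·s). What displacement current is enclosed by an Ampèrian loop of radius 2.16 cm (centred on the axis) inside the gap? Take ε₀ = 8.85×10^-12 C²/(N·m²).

Total displacement current: I_d = ε₀(πR²)(dE/dt) = (8.85×10^-12)(0.04301)(7.44×10^9) = 2.832×10^-3 A.
Through an area πr² the displacement current is I_d·(πr²/πR²) = I_d (r/R)² = 9.65×10^-5 A.

9.65×10^-5 A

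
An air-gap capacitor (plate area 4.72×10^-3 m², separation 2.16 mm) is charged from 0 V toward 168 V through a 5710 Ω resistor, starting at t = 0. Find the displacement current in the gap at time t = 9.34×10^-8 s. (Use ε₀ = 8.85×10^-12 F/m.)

With C = ε₀A/d = (8.85×10^-12)(4.72×10^-3)/(2.16×10^-3) = 1.934×10^-11 F, the time constant is τ = RC = 1.104×10^-7 s, so t/τ = 0.8460 and e^(−t/τ) = 0.4291.
I_d = I_cond = (V₀/R) e^(−t/τ) = (0.02942)(0.4291) = 0.0126 A.

0.0126 A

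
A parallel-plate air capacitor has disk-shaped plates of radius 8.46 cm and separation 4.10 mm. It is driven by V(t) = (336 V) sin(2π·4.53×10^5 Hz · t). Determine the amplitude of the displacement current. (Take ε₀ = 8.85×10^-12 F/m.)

0.0464 A

C = ε₀A/d = (8.85×10^-12)(0.02248)/(4.10×10^-3) = 4.852×10^-11 F; ω = 2πf = 2.846×10^6 rad/s.
I_d = C dV/dt, so |I_d|_max = C V₀ ω = (4.852×10^-11)(336)(2.846×10^6) = 0.0464 A.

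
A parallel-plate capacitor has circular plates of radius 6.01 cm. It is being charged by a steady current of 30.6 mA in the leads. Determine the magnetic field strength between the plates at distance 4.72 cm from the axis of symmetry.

8.00×10^-8 T

By continuity the displacement current in the gap matches the conduction current: I_d = 0.0306 A.
An Ampèrian loop of radius r encloses a fraction (r/R)² of I_d. Then B·2πr = μ₀ I_d (r/R)², giving B = μ₀ I_d r/(2πR²) = 8.00×10^-8 T.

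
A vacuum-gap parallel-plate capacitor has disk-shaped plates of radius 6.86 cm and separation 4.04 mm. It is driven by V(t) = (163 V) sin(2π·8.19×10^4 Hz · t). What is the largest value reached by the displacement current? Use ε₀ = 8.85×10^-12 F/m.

2.72×10^-3 A

The displacement current equals the conduction current C dV/dt, which peaks at C V₀ ω.
With C = ε₀A/d = (8.85×10^-12)(0.01478)/(4.04×10^-3) = 3.238×10^-11 F and ω = 2πf = 5.146×10^5 rad/s, I_d,max = (3.238×10^-11)(163)(5.146×10^5) = 2.72×10^-3 A.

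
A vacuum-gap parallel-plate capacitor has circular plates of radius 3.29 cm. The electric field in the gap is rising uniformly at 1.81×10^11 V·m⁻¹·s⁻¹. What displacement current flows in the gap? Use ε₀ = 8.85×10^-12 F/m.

5.45×10^-3 A

The displacement current is ε₀ times dΦ_E/dt = ε₀ A dE/dt = (8.85×10^-12)(3.400×10^-3)(1.81×10^11) = 5.45×10^-3 A.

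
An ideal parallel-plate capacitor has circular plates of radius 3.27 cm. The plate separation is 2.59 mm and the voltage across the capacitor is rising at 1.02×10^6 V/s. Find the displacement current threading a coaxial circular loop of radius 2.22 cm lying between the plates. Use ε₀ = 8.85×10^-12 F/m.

With E = V/d, dE/dt = 3.938×10^8 V/(m·s) and πR² = 3.359×10^-3 m², giving I_d = ε₀ πR² dE/dt = 1.171×10^-5 A.
Through an area πr² the displacement current is I_d·(πr²/πR²) = I_d (r/R)² = 5.40×10^-6 A.

5.40×10^-6 A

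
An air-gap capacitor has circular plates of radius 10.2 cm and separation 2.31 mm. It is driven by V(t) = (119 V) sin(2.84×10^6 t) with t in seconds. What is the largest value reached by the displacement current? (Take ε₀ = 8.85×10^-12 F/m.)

The displacement current equals the conduction current C dV/dt, which peaks at C V₀ ω.
With C = ε₀A/d = (8.85×10^-12)(0.03269)/(2.31×10^-3) = 1.252×10^-10 F and ω = 2.84×10^6 rad/s, I_d,max = (1.252×10^-10)(119)(2.84×10^6) = 0.0423 A.

0.0423 A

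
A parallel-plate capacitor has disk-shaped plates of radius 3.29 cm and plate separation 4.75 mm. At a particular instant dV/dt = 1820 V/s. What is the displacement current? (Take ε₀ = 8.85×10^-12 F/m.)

C = ε₀A/d = (8.85×10^-12)(3.400×10^-3)/(4.75×10^-3) = 6.335×10^-12 F.
I_d = C dV/dt = (6.335×10^-12)(1820) = 1.15×10^-8 A.

1.15×10^-8 A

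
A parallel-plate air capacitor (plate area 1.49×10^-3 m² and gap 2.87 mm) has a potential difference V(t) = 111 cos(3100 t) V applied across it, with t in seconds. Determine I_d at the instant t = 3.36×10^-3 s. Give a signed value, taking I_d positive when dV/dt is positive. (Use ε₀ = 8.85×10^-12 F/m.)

1.32×10^-6 A

dE/dt = (V₀ω/d)·−sin(ωt) with ωt = 10.416 rad: (111)(3100)(0.8367)/(2.87×10^-3) = 1.003×10^8 V/(m·s).
I_d = ε₀ A dE/dt = (8.85×10^-12)(1.49×10^-3)(1.003×10^8) = 1.32×10^-6 A.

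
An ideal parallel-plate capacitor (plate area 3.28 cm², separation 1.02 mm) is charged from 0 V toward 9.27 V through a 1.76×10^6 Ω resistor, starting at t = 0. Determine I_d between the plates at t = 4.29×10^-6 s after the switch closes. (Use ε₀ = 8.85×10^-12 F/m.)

With C = ε₀A/d = (8.85×10^-12)(3.28×10^-4)/(1.02×10^-3) = 2.846×10^-12 F, the time constant is τ = RC = 5.009×10^-6 s, so t/τ = 0.8565 and e^(−t/τ) = 0.4246.
I_d = I_cond = (V₀/R) e^(−t/τ) = (5.267×10^-6)(0.4246) = 2.24×10^-6 A.

2.24×10^-6 A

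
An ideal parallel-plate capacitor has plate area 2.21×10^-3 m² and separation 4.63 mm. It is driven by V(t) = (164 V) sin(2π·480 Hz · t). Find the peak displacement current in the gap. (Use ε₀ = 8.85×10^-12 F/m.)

2.09×10^-6 A

The displacement current equals the conduction current C dV/dt, which peaks at C V₀ ω.
With C = ε₀A/d = (8.85×10^-12)(2.21×10^-3)/(4.63×10^-3) = 4.224×10^-12 F and ω = 2πf = 3016 rad/s, I_d,max = (4.224×10^-12)(164)(3016) = 2.09×10^-6 A.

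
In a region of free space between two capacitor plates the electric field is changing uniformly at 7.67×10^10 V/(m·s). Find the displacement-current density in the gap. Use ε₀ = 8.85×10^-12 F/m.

J_d = ε₀ ∂E/∂t, so J_d = 0.679 A/m².

0.679 A/m²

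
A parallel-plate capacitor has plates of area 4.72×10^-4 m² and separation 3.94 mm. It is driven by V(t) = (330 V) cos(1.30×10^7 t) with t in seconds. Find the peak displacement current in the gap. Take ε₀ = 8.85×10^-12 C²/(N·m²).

4.55×10^-3 A

The displacement current equals the conduction current C dV/dt, which peaks at C V₀ ω.
With C = ε₀A/d = (8.85×10^-12)(4.72×10^-4)/(3.94×10^-3) = 1.060×10^-12 F and ω = 1.30×10^7 rad/s, I_d,max = (1.060×10^-12)(330)(1.30×10^7) = 4.55×10^-3 A.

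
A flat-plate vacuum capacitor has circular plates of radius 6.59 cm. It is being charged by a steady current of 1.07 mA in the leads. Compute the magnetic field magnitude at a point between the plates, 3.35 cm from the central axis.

No conduction current crosses the gap, so I_d there equals the 1.07×10^-3 A in the leads.
An Ampèrian loop of radius r encloses a fraction (r/R)² of I_d. Then B·2πr = μ₀ I_d (r/R)², giving B = μ₀ I_d r/(2πR²) = 1.65×10^-9 T.

1.65×10^-9 T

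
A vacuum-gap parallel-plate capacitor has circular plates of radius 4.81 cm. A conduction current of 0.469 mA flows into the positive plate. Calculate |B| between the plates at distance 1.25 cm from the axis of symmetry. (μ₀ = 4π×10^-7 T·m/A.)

5.07×10^-10 T

Between the plates the displacement current equals the wire current: I_d = 0.469 mA = 4.69×10^-4 A.
For r < R the Ampère–Maxwell law gives B(2πr) = μ₀ I_d (r²/R²), so B = μ₀ I_d r/(2πR²) = (4π×10^-7)(4.69×10^-4)(0.0125)/(2π·0.0481²) = 5.07×10^-10 T.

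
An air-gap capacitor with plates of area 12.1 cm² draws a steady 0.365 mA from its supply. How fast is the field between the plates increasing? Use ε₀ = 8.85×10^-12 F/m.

3.41×10^10 V/(m·s)

Charge continuity gives I_d = I = 3.65×10^-4 A between the plates.
Since I_d = ε₀ A dE/dt, dE/dt = I_d/(ε₀A) = (3.65×10^-4)/((8.85×10^-12)(1.21×10^-3)) = 3.41×10^10 V/(m·s).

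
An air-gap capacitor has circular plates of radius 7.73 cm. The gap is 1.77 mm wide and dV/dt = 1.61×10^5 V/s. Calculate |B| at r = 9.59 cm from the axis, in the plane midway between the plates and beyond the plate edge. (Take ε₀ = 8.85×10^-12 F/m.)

3.15×10^-11 T

dE/dt = (dV/dt)/d = 9.096×10^7 V/(m·s); I_d = ε₀(πR²)(dE/dt) = (8.85×10^-12)(0.01877)(9.096×10^7) = 1.511×10^-5 A.
With r > R the enclosed displacement current is the full I_d; B = μ₀ I_d / (2πr) = 3.15×10^-11 T.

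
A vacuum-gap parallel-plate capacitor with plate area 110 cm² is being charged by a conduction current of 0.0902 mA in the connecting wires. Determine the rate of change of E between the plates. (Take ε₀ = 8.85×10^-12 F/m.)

By continuity, I_d in the gap equals the 0.0902 mA flowing in the wire.
Since I_d = ε₀ A dE/dt, dE/dt = I_d/(ε₀A) = (9.02×10^-5)/((8.85×10^-12)(0.0110)) = 9.27×10^8 V/(m·s).

9.27×10^8 V/(m·s)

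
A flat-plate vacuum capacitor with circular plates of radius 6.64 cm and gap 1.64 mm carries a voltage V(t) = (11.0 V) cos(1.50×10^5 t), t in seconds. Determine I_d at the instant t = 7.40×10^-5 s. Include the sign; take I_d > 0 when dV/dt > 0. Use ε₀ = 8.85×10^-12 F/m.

1.23×10^-4 A

dV/dt = (11.0)(1.50×10^5)·−sin(11.1) = 1.641×10^6 V/s.
I_d = C dV/dt with C = ε₀A/d = (8.85×10^-12)(0.01385)/(1.64×10^-3) = 7.474×10^-11 F, so I_d = (7.474×10^-11)(1.641×10^6) = 1.23×10^-4 A.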